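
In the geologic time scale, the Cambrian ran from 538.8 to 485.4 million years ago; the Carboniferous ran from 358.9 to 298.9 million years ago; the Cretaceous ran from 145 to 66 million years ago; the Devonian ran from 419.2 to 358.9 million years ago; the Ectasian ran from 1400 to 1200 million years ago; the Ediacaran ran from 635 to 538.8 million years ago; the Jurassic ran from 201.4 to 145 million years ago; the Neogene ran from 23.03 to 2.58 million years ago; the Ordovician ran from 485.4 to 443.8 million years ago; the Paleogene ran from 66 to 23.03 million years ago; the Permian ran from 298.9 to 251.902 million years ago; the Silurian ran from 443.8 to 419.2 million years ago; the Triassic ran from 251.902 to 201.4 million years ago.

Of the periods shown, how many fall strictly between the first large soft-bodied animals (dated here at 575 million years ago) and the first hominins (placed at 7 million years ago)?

10

575 Ma sits inside the Ediacaran (635–538.8) and 7 Ma inside the Neogene (23.03–2.58); neither of those is wholly between the two dates.
The listed periods lying completely between them are Cambrian, Ordovician, Silurian, Devonian, Carboniferous, Permian, Triassic, Jurassic, Cretaceous, Paleogene — 10 in all.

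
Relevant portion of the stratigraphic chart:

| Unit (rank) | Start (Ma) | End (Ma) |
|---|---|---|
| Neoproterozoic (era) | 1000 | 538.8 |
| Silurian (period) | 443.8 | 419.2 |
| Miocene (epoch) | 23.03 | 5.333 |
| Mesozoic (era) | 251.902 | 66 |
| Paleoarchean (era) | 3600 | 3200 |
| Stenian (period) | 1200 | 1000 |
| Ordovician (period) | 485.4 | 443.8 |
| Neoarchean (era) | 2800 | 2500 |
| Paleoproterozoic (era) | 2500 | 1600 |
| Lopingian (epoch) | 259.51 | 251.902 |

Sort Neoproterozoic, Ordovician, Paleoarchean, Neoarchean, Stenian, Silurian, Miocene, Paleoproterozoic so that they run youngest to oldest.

Read off each span (Ma): Neoproterozoic 1000–538.8; Ordovician 485.4–443.8; Paleoarchean 3600–3200; Neoarchean 2800–2500; Stenian 1200–1000; Silurian 443.8–419.2; Miocene 23.03–5.333; Paleoproterozoic 2500–1600.
Larger Ma is older, so oldest→youngest is Paleoarchean, Neoarchean, Paleoproterozoic, Stenian, Neoproterozoic, Ordovician, Silurian, Miocene; reverse it for youngest→oldest.

Miocene → Silurian → Ordovician → Neoproterozoic → Stenian → Paleoproterozoic → Neoarchean → Paleoarchean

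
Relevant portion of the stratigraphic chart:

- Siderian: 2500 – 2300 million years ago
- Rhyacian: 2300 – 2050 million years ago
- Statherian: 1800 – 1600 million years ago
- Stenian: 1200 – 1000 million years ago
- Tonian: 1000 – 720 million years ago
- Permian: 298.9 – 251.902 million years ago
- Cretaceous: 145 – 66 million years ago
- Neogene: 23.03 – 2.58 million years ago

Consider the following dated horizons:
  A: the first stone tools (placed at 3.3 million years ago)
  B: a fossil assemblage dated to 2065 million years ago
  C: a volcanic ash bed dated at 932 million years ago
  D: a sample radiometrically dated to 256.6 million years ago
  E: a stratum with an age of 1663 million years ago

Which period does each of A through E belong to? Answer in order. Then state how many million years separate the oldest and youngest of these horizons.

A — Neogene; B — Rhyacian; C — Tonian; D — Permian; E — Statherian; span 2061.7 million years

A: 3.3 Ma lies in 23.03–2.58 Ma, so Neogene.
B: 2065 Ma lies in 2300–2050 Ma, so Rhyacian.
C: 932 Ma lies in 1000–720 Ma, so Tonian.
D: 256.6 Ma lies in 298.9–251.902 Ma, so Permian.
E: 1663 Ma lies in 1800–1600 Ma, so Statherian.
Oldest = 2065 Ma, youngest = 3.3 Ma → span 2061.7 Myr.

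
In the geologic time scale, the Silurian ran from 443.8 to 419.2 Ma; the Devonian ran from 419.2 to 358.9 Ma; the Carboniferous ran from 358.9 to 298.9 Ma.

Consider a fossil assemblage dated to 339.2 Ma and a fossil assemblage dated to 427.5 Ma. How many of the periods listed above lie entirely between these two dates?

The older date is 427.5 Ma and the younger is 339.2 Ma.
Periods with start < 427.5 and end > 339.2 Ma: Devonian (419.2–358.9).
That is 1 complete period.

1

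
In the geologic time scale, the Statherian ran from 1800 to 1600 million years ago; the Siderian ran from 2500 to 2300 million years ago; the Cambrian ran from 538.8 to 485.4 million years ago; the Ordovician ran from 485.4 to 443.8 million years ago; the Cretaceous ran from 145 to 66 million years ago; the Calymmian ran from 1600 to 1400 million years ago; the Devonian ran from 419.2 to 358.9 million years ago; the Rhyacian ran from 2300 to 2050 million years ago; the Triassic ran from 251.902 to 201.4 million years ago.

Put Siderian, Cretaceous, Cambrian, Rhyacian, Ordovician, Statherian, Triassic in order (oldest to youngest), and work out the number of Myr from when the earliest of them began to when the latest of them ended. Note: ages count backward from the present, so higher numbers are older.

Siderian, Rhyacian, Statherian, Cambrian, Ordovician, Triassic, Cretaceous; total span 2434 Myr

Start ages (Ma): Siderian 2500, Rhyacian 2300, Statherian 1800, Cambrian 538.8, Ordovician 485.4, Triassic 251.902, Cretaceous 145.
Ordered oldest to youngest: Siderian, Rhyacian, Statherian, Cambrian, Ordovician, Triassic, Cretaceous.
Span = 2500 − 66 = 2434 Myr.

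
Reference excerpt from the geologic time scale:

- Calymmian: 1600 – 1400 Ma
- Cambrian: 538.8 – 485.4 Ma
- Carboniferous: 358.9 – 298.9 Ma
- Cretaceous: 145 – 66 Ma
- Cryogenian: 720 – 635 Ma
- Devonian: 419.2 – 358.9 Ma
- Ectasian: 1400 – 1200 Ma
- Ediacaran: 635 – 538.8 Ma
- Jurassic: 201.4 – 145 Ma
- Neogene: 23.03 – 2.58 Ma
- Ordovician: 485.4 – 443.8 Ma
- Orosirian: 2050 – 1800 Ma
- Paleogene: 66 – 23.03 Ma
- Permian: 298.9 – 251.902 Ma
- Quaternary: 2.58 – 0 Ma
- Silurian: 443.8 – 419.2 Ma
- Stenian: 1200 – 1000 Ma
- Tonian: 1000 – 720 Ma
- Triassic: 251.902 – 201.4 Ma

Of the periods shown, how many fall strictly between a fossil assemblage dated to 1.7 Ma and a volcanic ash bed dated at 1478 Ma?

16

1478 Ma sits inside the Calymmian (1600–1400) and 1.7 Ma inside the Quaternary (2.58–0); neither of those is wholly between the two dates.
The listed periods lying completely between them are Ectasian, Stenian, Tonian, Cryogenian, Ediacaran, Cambrian, Ordovician, Silurian, Devonian, Carboniferous, Permian, Triassic, Jurassic, Cretaceous, Paleogene, Neogene — 16 in all.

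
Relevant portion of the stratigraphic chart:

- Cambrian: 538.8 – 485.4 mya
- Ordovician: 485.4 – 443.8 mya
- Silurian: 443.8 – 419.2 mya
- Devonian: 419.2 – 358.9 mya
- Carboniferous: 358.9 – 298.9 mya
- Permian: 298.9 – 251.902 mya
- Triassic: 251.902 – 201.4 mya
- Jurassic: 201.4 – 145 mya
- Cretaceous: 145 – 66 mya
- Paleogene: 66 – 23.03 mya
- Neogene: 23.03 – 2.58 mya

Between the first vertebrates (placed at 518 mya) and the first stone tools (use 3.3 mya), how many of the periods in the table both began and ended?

518 Ma sits inside the Cambrian (538.8–485.4) and 3.3 Ma inside the Neogene (23.03–2.58); neither of those is wholly between the two dates.
The listed periods lying completely between them are Ordovician, Silurian, Devonian, Carboniferous, Permian, Triassic, Jurassic, Cretaceous, Paleogene — 9 in all.

9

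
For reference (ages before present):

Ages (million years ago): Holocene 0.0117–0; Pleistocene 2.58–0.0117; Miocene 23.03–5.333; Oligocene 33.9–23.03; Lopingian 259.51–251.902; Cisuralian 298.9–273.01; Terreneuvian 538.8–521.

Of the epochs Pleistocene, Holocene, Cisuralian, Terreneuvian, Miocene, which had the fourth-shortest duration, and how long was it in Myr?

Durations: Pleistocene 2.5683; Holocene 0.0117; Cisuralian 25.89; Terreneuvian 17.8; Miocene 17.697 Myr.
Sorted shortest-first: Holocene (0.0117), Pleistocene (2.5683), Miocene (17.697), Terreneuvian (17.8), Cisuralian (25.89).
The fourth shortest is Terreneuvian at 17.8 Myr.

Terreneuvian, 17.8 million years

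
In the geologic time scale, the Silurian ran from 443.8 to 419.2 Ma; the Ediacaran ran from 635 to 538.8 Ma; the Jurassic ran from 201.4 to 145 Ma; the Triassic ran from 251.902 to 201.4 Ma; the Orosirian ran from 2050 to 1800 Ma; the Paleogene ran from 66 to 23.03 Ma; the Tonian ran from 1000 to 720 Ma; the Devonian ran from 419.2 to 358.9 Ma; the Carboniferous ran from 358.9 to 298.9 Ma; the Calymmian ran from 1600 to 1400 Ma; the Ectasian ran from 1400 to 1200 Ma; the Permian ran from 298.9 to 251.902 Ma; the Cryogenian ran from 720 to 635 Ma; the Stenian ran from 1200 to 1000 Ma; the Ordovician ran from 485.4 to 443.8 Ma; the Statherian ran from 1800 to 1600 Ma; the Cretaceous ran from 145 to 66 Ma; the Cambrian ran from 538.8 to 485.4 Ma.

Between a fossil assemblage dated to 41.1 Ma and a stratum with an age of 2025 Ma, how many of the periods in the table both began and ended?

The older date is 2025 Ma and the younger is 41.1 Ma.
Periods with start < 2025 and end > 41.1 Ma: Statherian (1800–1600), Calymmian (1600–1400), Ectasian (1400–1200), Stenian (1200–1000), Tonian (1000–720), Cryogenian (720–635), Ediacaran (635–538.8), Cambrian (538.8–485.4), Ordovician (485.4–443.8), Silurian (443.8–419.2), Devonian (419.2–358.9), Carboniferous (358.9–298.9), Permian (298.9–251.902), Triassic (251.902–201.4), Jurassic (201.4–145), Cretaceous (145–66).
That is 16 complete periods.

16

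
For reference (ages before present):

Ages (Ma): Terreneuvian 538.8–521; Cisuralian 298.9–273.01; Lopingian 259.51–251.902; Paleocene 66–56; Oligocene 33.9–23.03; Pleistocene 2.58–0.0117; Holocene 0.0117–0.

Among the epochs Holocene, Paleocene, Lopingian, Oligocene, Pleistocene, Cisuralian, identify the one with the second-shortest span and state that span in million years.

Start − end for each: Holocene 0.0117 − 0 = 0.0117; Paleocene 66 − 56 = 10; Lopingian 259.51 − 251.902 = 7.608; Oligocene 33.9 − 23.03 = 10.87; Pleistocene 2.58 − 0.0117 = 2.5683; Cisuralian 298.9 − 273.01 = 25.89.
Ranking these from shortest: Holocene < Pleistocene < Lopingian < Paleocene < Oligocene < Cisuralian.
Position 2 in that ranking is Pleistocene, which lasted 2.5683 Myr.

Pleistocene, 2.5683 million years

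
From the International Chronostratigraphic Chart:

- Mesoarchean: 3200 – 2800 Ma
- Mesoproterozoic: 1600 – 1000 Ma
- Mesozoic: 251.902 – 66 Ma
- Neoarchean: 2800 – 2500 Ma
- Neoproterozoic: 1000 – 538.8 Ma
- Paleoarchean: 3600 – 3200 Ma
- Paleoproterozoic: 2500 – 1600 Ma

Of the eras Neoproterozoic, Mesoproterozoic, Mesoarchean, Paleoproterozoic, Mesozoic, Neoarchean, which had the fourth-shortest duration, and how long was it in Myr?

Neoproterozoic, 461.2 million years

Durations: Neoproterozoic 461.2; Mesoproterozoic 600; Mesoarchean 400; Paleoproterozoic 900; Mesozoic 185.902; Neoarchean 300 Myr.
Sorted shortest-first: Mesozoic (185.902), Neoarchean (300), Mesoarchean (400), Neoproterozoic (461.2), Mesoproterozoic (600), Paleoproterozoic (900).
The fourth shortest is Neoproterozoic at 461.2 Myr.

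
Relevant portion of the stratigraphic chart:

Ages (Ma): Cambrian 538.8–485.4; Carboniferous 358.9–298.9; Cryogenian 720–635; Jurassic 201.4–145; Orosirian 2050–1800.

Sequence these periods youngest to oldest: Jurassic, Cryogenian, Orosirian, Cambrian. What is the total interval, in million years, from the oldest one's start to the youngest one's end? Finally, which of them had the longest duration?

From the excerpt: Jurassic 201.4–145; Cryogenian 720–635; Orosirian 2050–1800; Cambrian 538.8–485.4 (Ma).
Larger Ma is earlier, so the oldest is Orosirian and the youngest is Jurassic; youngest to oldest: Jurassic, Cambrian, Cryogenian, Orosirian.
Oldest start 2050 minus youngest end 145 gives 1905 Myr overall.
Individual lengths (start − end): Orosirian 250; Jurassic 56.4; Cryogenian 85; Cambrian 53.4. The largest is Orosirian at 250 Myr.

Jurassic, Cambrian, Cryogenian, Orosirian; total span 1905 Myr; longest is Orosirian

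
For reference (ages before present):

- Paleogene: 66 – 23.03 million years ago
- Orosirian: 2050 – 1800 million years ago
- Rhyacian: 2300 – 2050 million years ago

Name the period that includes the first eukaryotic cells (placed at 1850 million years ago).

1850 Ma lies between 2050 and 1800 Ma, so it falls in the Orosirian.

Orosirian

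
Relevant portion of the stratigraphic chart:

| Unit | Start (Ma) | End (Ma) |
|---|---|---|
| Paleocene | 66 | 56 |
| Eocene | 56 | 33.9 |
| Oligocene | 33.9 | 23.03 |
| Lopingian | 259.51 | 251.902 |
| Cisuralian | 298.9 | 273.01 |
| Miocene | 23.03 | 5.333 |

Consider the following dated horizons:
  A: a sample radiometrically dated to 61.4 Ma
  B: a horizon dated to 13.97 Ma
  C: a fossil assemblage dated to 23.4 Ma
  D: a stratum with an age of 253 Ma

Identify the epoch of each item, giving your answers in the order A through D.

A: 61.4 Ma lies in 66–56 Ma, so Paleocene.
B: 13.97 Ma lies in 23.03–5.333 Ma, so Miocene.
C: 23.4 Ma lies in 33.9–23.03 Ma, so Oligocene.
D: 253 Ma lies in 259.51–251.902 Ma, so Lopingian.

A — Paleocene; B — Miocene; C — Oligocene; D — Lopingian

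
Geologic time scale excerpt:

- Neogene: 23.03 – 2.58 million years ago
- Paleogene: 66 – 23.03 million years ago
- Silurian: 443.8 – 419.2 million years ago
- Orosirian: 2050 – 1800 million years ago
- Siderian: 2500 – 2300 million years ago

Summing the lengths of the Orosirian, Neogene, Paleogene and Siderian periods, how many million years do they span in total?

513.42 million years

Each duration: Orosirian = 250; Neogene = 20.45; Paleogene = 42.97; Siderian = 200.
Sum: 250 + 20.45 + 42.97 + 200 = 513.42 Myr.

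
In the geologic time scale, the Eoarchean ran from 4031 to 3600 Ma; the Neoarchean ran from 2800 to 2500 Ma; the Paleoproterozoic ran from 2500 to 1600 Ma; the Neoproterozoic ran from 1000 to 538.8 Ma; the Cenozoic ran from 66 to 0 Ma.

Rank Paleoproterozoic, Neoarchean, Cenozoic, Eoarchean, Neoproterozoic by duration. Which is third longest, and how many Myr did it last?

Durations: Paleoproterozoic 900; Neoarchean 300; Cenozoic 66; Eoarchean 431; Neoproterozoic 461.2 Myr.
Sorted longest-first: Paleoproterozoic (900), Neoproterozoic (461.2), Eoarchean (431), Neoarchean (300), Cenozoic (66).
The third longest is Eoarchean at 431 Myr.

Eoarchean, 431 million years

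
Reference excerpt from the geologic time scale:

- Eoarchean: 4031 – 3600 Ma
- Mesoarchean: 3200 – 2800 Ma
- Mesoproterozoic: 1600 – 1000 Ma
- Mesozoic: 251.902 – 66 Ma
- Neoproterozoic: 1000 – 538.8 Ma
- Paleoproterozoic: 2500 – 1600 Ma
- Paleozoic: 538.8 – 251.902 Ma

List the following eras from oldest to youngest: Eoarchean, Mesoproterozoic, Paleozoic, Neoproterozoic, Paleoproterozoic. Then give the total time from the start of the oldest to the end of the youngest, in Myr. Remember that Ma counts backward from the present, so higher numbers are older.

Eoarchean, Paleoproterozoic, Mesoproterozoic, Neoproterozoic, Paleozoic; total span 3779.098 Myr

From the excerpt: Eoarchean 4031–3600; Mesoproterozoic 1600–1000; Paleozoic 538.8–251.902; Neoproterozoic 1000–538.8; Paleoproterozoic 2500–1600 (Ma).
Larger Ma is earlier, so the oldest is Eoarchean and the youngest is Paleozoic; oldest to youngest: Eoarchean, Paleoproterozoic, Mesoproterozoic, Neoproterozoic, Paleozoic.
Oldest start 4031 minus youngest end 251.902 gives 3779.098 Myr overall.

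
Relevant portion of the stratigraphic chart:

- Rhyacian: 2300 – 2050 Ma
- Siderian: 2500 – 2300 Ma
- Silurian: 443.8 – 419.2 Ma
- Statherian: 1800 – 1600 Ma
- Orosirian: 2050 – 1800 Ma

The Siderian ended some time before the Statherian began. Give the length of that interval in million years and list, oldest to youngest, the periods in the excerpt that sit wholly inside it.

End of Siderian = 2300 Ma; start of Statherian = 1800 Ma.
Gap = 2300 − 1800 = 500 Myr.
Periods wholly inside 2300–1800 Ma: Rhyacian (2300–2050), Orosirian (2050–1800).

500 million years; Rhyacian, Orosirian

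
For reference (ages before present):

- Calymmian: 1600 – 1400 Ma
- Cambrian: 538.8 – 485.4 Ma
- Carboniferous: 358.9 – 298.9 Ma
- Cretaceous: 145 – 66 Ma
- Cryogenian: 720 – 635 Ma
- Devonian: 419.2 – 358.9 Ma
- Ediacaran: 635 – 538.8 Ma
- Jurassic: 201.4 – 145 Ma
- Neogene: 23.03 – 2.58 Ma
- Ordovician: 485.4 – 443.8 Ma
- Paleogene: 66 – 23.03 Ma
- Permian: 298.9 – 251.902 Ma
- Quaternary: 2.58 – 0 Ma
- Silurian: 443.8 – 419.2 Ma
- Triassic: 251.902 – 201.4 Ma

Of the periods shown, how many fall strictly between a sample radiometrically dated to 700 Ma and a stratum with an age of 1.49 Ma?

12

The older date is 700 Ma and the younger is 1.49 Ma.
Periods with start < 700 and end > 1.49 Ma: Ediacaran (635–538.8), Cambrian (538.8–485.4), Ordovician (485.4–443.8), Silurian (443.8–419.2), Devonian (419.2–358.9), Carboniferous (358.9–298.9), Permian (298.9–251.902), Triassic (251.902–201.4), Jurassic (201.4–145), Cretaceous (145–66), Paleogene (66–23.03), Neogene (23.03–2.58).
That is 12 complete periods.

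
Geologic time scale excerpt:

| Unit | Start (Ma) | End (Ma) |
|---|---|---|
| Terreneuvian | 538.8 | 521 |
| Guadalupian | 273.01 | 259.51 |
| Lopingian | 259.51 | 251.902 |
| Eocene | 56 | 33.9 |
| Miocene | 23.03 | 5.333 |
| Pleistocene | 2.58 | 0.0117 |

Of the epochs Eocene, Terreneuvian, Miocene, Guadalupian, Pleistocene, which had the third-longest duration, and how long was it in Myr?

Start − end for each: Eocene 56 − 33.9 = 22.1; Terreneuvian 538.8 − 521 = 17.8; Miocene 23.03 − 5.333 = 17.697; Guadalupian 273.01 − 259.51 = 13.5; Pleistocene 2.58 − 0.0117 = 2.5683.
Ranking these from longest: Eocene > Terreneuvian > Miocene > Guadalupian > Pleistocene.
Position 3 in that ranking is Miocene, which lasted 17.697 Myr.

Miocene, 17.697 million years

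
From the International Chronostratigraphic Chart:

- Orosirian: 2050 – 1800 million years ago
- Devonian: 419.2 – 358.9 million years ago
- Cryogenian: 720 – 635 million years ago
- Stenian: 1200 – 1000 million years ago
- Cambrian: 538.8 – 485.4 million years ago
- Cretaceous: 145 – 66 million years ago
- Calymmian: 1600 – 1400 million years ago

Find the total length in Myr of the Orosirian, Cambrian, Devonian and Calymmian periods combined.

Each duration: Orosirian = 250; Cambrian = 53.4; Devonian = 60.3; Calymmian = 200.
Sum: 250 + 53.4 + 60.3 + 200 = 563.7 Myr.

563.7 million years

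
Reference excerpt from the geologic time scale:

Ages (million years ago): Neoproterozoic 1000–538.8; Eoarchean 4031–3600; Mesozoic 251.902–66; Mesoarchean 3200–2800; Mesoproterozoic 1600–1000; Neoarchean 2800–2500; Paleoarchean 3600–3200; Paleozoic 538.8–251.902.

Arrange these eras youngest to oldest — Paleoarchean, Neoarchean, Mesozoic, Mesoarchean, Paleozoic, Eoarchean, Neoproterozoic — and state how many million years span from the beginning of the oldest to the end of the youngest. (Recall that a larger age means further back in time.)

Mesozoic → Paleozoic → Neoproterozoic → Neoarchean → Mesoarchean → Paleoarchean → Eoarchean; total span 3965 Myr

From the excerpt: Paleoarchean 3600–3200; Neoarchean 2800–2500; Mesozoic 251.902–66; Mesoarchean 3200–2800; Paleozoic 538.8–251.902; Eoarchean 4031–3600; Neoproterozoic 1000–538.8 (Ma).
Larger Ma is earlier, so the oldest is Eoarchean and the youngest is Mesozoic; youngest to oldest: Mesozoic, Paleozoic, Neoproterozoic, Neoarchean, Mesoarchean, Paleoarchean, Eoarchean.
Oldest start 4031 minus youngest end 66 gives 3965 Myr overall.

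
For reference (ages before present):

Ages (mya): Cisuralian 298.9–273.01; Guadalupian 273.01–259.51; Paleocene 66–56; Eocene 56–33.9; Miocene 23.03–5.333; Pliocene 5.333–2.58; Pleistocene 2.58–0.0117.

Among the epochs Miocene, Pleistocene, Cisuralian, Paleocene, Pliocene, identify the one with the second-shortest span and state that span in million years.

Pliocene, 2.753 million years

Start − end for each: Miocene 23.03 − 5.333 = 17.697; Pleistocene 2.58 − 0.0117 = 2.5683; Cisuralian 298.9 − 273.01 = 25.89; Paleocene 66 − 56 = 10; Pliocene 5.333 − 2.58 = 2.753.
Ranking these from shortest: Pleistocene < Pliocene < Paleocene < Miocene < Cisuralian.
Position 2 in that ranking is Pliocene, which lasted 2.753 Myr.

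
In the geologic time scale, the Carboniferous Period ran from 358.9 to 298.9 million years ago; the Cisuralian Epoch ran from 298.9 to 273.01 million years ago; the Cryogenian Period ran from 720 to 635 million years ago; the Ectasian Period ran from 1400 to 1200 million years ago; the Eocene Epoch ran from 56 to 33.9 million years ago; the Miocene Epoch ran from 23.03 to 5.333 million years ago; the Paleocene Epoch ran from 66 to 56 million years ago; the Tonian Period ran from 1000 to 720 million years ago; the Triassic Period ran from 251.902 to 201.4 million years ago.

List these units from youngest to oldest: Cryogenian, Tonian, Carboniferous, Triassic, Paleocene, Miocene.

The oldest of these is Tonian (starts 1000 Ma) and the youngest is Miocene (ends 5.333 Ma).
In between, by decreasing start age: Cryogenian (720), Carboniferous (358.9), Triassic (251.902), Paleocene (66).
Listing youngest first means reversing that sequence.

Miocene → Paleocene → Triassic → Carboniferous → Cryogenian → Tonian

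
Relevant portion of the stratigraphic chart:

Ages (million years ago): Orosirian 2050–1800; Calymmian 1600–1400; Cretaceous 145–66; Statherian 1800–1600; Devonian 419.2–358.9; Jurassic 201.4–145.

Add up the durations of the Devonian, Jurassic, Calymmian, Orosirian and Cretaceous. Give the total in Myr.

Each duration: Devonian = 60.3; Jurassic = 56.4; Calymmian = 200; Orosirian = 250; Cretaceous = 79.
Sum: 60.3 + 56.4 + 200 + 250 + 79 = 645.7 Myr.

645.7 million years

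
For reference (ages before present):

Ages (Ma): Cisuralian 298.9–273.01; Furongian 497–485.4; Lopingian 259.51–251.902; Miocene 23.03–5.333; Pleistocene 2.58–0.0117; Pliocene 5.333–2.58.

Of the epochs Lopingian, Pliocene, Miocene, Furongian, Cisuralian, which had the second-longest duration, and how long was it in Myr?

Start − end for each: Lopingian 259.51 − 251.902 = 7.608; Pliocene 5.333 − 2.58 = 2.753; Miocene 23.03 − 5.333 = 17.697; Furongian 497 − 485.4 = 11.6; Cisuralian 298.9 − 273.01 = 25.89.
Ranking these from longest: Cisuralian > Miocene > Furongian > Lopingian > Pliocene.
Position 2 in that ranking is Miocene, which lasted 17.697 Myr.

Miocene, 17.697 million years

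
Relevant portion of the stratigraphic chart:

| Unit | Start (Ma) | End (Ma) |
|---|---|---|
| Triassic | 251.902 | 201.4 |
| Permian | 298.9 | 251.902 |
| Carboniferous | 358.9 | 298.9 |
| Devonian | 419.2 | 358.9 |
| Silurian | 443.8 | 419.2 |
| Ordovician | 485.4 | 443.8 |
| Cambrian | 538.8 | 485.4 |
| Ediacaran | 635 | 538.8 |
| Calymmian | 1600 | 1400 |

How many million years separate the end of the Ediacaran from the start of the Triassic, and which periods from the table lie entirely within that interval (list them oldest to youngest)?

286.898 million years; Cambrian, Ordovician, Silurian, Devonian, Carboniferous, Permian

The Ediacaran closes at 538.8 Ma and the Triassic opens at 251.902 Ma, so the interval is 538.8 − 251.902 = 286.898 Myr.
A period fits inside if it starts at or after 538.8 Ma and ends at or before 251.902 Ma; oldest first that gives Cambrian, Ordovician, Silurian, Devonian, Carboniferous, Permian.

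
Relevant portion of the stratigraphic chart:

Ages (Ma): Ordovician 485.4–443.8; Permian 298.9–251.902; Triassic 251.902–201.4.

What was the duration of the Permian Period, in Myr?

46.998 million years

298.9 − 251.902 = 46.998 million years.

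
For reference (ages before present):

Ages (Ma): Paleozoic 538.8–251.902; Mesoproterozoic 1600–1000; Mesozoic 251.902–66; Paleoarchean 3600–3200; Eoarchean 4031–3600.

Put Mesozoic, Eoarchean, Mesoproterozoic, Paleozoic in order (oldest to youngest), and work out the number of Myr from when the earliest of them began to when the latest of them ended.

Eoarchean, Mesoproterozoic, Paleozoic, Mesozoic; total span 3965 Myr

Start ages (Ma): Eoarchean 4031, Mesoproterozoic 1600, Paleozoic 538.8, Mesozoic 251.902.
Ordered oldest to youngest: Eoarchean, Mesoproterozoic, Paleozoic, Mesozoic.
Span = 4031 − 66 = 3965 Myr.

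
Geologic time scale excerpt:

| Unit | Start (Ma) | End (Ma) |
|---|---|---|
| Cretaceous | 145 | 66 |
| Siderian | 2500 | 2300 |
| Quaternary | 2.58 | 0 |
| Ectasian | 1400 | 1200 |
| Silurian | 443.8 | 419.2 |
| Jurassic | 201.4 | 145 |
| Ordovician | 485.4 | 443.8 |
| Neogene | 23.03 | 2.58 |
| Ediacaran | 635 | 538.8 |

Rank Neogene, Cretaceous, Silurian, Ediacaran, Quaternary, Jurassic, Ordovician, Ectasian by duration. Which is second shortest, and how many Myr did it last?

Neogene, 20.45 million years

Start − end for each: Neogene 23.03 − 2.58 = 20.45; Cretaceous 145 − 66 = 79; Silurian 443.8 − 419.2 = 24.6; Ediacaran 635 − 538.8 = 96.2; Quaternary 2.58 − 0 = 2.58; Jurassic 201.4 − 145 = 56.4; Ordovician 485.4 − 443.8 = 41.6; Ectasian 1400 − 1200 = 200.
Ranking these from shortest: Quaternary < Neogene < Silurian < Ordovician < Jurassic < Cretaceous < Ediacaran < Ectasian.
Position 2 in that ranking is Neogene, which lasted 20.45 Myr.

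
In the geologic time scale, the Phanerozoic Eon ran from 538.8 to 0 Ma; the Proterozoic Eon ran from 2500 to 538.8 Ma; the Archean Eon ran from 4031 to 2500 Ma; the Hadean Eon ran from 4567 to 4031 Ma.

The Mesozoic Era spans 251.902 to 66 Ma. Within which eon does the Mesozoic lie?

Phanerozoic

The Mesozoic (251.902–66 Ma) lies entirely within 538.8–0 Ma, the Phanerozoic Eon.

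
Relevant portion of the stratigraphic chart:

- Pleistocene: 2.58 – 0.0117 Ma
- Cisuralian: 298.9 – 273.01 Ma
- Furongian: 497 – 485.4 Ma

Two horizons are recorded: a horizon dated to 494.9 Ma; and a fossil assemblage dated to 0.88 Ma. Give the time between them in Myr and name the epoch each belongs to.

Elapsed time: 494.9 − 0.88 = 494.02 Myr.
494.9 Ma lies within 497–485.4 Ma: Furongian.
0.88 Ma lies within 2.58–0.0117 Ma: Pleistocene.

494.02 million years apart; the first in the Furongian, the second in the Pleistocene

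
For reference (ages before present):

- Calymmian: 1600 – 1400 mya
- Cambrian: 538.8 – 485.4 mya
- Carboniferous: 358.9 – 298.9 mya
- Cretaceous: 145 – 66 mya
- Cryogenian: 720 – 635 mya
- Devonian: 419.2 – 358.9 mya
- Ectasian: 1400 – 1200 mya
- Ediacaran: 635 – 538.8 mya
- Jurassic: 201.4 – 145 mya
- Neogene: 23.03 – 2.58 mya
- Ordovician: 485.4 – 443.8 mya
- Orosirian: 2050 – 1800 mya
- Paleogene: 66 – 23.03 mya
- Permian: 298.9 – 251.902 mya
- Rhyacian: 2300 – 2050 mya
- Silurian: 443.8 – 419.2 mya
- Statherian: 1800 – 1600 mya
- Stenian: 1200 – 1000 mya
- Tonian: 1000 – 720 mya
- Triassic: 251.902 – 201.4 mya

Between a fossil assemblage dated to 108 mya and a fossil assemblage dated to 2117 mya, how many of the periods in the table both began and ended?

16

2117 Ma sits inside the Rhyacian (2300–2050) and 108 Ma inside the Cretaceous (145–66); neither of those is wholly between the two dates.
The listed periods lying completely between them are Orosirian, Statherian, Calymmian, Ectasian, Stenian, Tonian, Cryogenian, Ediacaran, Cambrian, Ordovician, Silurian, Devonian, Carboniferous, Permian, Triassic, Jurassic — 16 in all.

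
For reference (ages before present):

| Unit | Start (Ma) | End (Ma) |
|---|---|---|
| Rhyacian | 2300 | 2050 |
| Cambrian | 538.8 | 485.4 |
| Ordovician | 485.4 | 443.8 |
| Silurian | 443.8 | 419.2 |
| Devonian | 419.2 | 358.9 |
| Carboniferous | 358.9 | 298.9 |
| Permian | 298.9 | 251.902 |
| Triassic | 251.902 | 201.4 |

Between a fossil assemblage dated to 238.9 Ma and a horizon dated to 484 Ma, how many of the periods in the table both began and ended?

484 Ma sits inside the Ordovician (485.4–443.8) and 238.9 Ma inside the Triassic (251.902–201.4); neither of those is wholly between the two dates.
The listed periods lying completely between them are Silurian, Devonian, Carboniferous, Permian — 4 in all.

4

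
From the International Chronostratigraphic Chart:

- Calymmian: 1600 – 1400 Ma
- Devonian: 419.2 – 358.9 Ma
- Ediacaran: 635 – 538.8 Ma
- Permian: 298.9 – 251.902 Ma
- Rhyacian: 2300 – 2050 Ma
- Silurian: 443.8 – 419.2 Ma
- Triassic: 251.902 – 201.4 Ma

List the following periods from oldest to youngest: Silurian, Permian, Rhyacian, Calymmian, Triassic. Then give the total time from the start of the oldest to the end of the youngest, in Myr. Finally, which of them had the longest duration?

From the excerpt: Silurian 443.8–419.2; Permian 298.9–251.902; Rhyacian 2300–2050; Calymmian 1600–1400; Triassic 251.902–201.4 (Ma).
Larger Ma is earlier, so the oldest is Rhyacian and the youngest is Triassic; oldest to youngest: Rhyacian, Calymmian, Silurian, Permian, Triassic.
Oldest start 2300 minus youngest end 201.4 gives 2098.6 Myr overall.
Individual lengths (start − end): Permian 46.998; Silurian 24.6; Triassic 50.502; Calymmian 200; Rhyacian 250. The largest is Rhyacian at 250 Myr.

Rhyacian → Calymmian → Silurian → Permian → Triassic; total span 2098.6 Myr; longest is Rhyacian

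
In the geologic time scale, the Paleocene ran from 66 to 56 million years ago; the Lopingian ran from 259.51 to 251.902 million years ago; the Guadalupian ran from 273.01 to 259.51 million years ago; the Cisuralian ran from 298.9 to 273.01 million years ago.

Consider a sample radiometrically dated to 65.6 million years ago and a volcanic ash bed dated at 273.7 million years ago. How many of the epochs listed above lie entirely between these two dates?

2

The older date is 273.7 Ma and the younger is 65.6 Ma.
Epochs with start < 273.7 and end > 65.6 Ma: Guadalupian (273.01–259.51), Lopingian (259.51–251.902).
That is 2 complete epochs.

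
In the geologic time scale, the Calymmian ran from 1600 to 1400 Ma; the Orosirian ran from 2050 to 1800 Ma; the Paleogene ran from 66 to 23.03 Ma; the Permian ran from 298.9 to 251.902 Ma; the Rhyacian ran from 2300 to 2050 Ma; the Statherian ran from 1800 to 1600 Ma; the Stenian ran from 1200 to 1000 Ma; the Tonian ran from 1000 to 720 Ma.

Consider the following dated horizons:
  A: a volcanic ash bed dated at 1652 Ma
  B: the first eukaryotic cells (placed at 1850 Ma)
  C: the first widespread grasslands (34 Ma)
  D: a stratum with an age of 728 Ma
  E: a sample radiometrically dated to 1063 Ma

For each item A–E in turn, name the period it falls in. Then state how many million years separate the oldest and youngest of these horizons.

Match each age against the start–end ranges in the excerpt: A = 1652 Ma → Statherian (1800–1600); B = 1850 Ma → Orosirian (2050–1800); C = 34 Ma → Paleogene (66–23.03); D = 728 Ma → Tonian (1000–720); E = 1063 Ma → Stenian (1200–1000).
The largest age is 1850 Ma and the smallest is 34 Ma; their difference is 1816 Myr.

A — Statherian; B — Orosirian; C — Paleogene; D — Tonian; E — Stenian; span 1816 million years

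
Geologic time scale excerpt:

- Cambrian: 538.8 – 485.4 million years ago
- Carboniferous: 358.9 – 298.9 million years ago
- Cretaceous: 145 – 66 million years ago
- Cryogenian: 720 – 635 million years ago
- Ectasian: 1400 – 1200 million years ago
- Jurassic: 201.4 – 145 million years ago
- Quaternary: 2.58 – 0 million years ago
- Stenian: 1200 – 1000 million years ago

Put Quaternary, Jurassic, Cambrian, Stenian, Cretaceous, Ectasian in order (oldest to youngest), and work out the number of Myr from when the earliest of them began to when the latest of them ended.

Ectasian → Stenian → Cambrian → Jurassic → Cretaceous → Quaternary; total span 1400 Myr

Start ages (Ma): Ectasian 1400, Stenian 1200, Cambrian 538.8, Jurassic 201.4, Cretaceous 145, Quaternary 2.58.
Ordered oldest to youngest: Ectasian, Stenian, Cambrian, Jurassic, Cretaceous, Quaternary.
Span = 1400 − 0 = 1400 Myr.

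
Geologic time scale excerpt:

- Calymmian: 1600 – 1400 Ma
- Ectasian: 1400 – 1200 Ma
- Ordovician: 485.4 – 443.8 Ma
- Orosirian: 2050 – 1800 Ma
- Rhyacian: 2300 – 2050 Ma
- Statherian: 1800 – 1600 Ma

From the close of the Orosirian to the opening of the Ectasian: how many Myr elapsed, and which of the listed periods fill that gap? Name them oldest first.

400 million years; Statherian, Calymmian

The Orosirian closes at 1800 Ma and the Ectasian opens at 1400 Ma, so the interval is 1800 − 1400 = 400 Myr.
A period fits inside if it starts at or after 1800 Ma and ends at or before 1400 Ma; oldest first that gives Statherian, Calymmian.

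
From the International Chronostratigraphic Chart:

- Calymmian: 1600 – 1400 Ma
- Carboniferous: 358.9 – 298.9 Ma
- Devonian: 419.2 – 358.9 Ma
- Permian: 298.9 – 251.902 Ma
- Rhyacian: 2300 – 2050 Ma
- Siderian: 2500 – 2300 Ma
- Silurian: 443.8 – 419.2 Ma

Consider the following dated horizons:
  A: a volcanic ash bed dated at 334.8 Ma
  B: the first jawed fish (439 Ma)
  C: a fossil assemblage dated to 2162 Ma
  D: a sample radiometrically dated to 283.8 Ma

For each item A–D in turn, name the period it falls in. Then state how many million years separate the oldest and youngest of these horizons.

Match each age against the start–end ranges in the excerpt: A = 334.8 Ma → Carboniferous (358.9–298.9); B = 439 Ma → Silurian (443.8–419.2); C = 2162 Ma → Rhyacian (2300–2050); D = 283.8 Ma → Permian (298.9–251.902).
The largest age is 2162 Ma and the smallest is 283.8 Ma; their difference is 1878.2 Myr.

A — Carboniferous; B — Silurian; C — Rhyacian; D — Permian; span 1878.2 million years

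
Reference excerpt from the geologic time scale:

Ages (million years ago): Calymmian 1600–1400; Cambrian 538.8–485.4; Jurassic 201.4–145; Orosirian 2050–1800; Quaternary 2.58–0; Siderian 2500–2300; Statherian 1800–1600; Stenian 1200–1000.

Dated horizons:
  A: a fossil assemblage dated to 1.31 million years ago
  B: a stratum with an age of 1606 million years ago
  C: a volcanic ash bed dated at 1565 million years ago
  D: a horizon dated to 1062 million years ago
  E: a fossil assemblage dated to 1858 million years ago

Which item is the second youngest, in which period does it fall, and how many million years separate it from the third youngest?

Sorted youngest-first by Ma: A (1.31), D (1062), C (1565), B (1606), E (1858).
The second youngest is D at 1062 Ma, which lies in 1200–1000 Ma: the Stenian.
The third youngest is C at 1565 Ma; separation = |1062 − 1565| = 503 Myr.

D, in the Stenian; 503 million years to C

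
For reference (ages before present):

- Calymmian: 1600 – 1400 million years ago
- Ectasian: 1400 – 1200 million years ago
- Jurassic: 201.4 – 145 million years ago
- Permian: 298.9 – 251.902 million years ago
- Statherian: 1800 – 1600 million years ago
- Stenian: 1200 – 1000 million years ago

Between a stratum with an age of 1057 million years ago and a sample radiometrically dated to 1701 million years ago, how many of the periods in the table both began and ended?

The older date is 1701 Ma and the younger is 1057 Ma.
Periods with start < 1701 and end > 1057 Ma: Calymmian (1600–1400), Ectasian (1400–1200).
That is 2 complete periods.

2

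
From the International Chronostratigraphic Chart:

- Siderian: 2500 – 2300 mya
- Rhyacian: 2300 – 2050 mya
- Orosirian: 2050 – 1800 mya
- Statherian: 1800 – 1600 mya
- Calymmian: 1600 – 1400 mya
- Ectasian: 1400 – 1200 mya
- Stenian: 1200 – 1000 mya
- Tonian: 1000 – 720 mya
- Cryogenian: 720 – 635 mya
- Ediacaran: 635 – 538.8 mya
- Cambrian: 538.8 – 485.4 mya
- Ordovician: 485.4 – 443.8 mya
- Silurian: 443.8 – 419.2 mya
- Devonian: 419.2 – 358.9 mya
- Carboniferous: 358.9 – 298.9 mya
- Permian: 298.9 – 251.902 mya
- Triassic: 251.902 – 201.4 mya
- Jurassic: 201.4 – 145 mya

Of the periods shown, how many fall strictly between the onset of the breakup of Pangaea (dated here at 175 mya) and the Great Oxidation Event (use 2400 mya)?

2400 Ma sits inside the Siderian (2500–2300) and 175 Ma inside the Jurassic (201.4–145); neither of those is wholly between the two dates.
The listed periods lying completely between them are Rhyacian, Orosirian, Statherian, Calymmian, Ectasian, Stenian, Tonian, Cryogenian, Ediacaran, Cambrian, Ordovician, Silurian, Devonian, Carboniferous, Permian, Triassic — 16 in all.

16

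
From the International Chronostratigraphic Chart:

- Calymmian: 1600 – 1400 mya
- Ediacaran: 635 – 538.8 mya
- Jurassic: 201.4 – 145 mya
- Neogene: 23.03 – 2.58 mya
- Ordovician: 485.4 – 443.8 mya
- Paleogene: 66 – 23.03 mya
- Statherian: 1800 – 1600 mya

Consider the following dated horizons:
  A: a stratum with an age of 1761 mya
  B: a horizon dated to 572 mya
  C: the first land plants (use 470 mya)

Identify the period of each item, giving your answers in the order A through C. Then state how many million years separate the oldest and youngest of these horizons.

A — Statherian; B — Ediacaran; C — Ordovician; span 1291 million years

A: 1761 Ma lies in 1800–1600 Ma, so Statherian.
B: 572 Ma lies in 635–538.8 Ma, so Ediacaran.
C: 470 Ma lies in 485.4–443.8 Ma, so Ordovician.
Oldest = 1761 Ma, youngest = 470 Ma → span 1291 Myr.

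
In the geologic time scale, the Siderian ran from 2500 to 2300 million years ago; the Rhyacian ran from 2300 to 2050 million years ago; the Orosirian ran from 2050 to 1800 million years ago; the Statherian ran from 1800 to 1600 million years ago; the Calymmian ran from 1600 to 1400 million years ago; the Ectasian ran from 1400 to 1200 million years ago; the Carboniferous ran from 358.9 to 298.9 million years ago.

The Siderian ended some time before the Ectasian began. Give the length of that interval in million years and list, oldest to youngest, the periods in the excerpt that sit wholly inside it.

900 million years; Rhyacian, Orosirian, Statherian, Calymmian

End of Siderian = 2300 Ma; start of Ectasian = 1400 Ma.
Gap = 2300 − 1400 = 900 Myr.
Periods wholly inside 2300–1400 Ma: Rhyacian (2300–2050), Orosirian (2050–1800), Statherian (1800–1600), Calymmian (1600–1400).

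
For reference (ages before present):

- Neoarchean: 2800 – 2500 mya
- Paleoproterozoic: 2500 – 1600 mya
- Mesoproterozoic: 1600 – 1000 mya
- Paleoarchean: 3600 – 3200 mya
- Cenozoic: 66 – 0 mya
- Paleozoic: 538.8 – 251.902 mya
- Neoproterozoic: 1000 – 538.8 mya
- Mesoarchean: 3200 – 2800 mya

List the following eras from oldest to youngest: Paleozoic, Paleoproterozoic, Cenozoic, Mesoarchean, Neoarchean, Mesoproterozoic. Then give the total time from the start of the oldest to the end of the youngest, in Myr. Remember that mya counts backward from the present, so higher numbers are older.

From the excerpt: Paleozoic 538.8–251.902; Paleoproterozoic 2500–1600; Cenozoic 66–0; Mesoarchean 3200–2800; Neoarchean 2800–2500; Mesoproterozoic 1600–1000 (Ma).
Larger Ma is earlier, so the oldest is Mesoarchean and the youngest is Cenozoic; oldest to youngest: Mesoarchean, Neoarchean, Paleoproterozoic, Mesoproterozoic, Paleozoic, Cenozoic.
Oldest start 3200 minus youngest end 0 gives 3200 Myr overall.

Mesoarchean → Neoarchean → Paleoproterozoic → Mesoproterozoic → Paleozoic → Cenozoic; total span 3200 Myr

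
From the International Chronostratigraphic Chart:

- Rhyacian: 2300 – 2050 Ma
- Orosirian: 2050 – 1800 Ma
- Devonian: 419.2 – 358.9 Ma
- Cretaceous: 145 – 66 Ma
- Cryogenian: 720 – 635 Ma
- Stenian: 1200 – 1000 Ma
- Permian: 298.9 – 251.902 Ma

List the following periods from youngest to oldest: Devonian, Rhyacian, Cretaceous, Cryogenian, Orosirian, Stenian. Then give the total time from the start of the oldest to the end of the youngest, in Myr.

Start ages (Ma): Rhyacian 2300, Orosirian 2050, Stenian 1200, Cryogenian 720, Devonian 419.2, Cretaceous 145.
Ordered youngest to oldest: Cretaceous, Devonian, Cryogenian, Stenian, Orosirian, Rhyacian.
Span = 2300 − 66 = 2234 Myr.

Cretaceous, Devonian, Cryogenian, Stenian, Orosirian, Rhyacian; total span 2234 Myr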